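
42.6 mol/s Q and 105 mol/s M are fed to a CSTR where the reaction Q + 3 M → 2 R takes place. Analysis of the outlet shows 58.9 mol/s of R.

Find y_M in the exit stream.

0.188

For R: n = n₀ + 2ξ → 58.9 = 0 + 2ξ, giving ξ = 29.45 mol/s.
Outlet amounts (n = n₀ + ν ξ):
  Q: 42.6 − 1(29.45) = 13.15
  M: 105 − 3(29.45) = 16.65
  R: 0 + 2(29.45) = 58.9
Total out = 88.7 mol/s; y_M = 16.65 / 88.7 = 0.1877.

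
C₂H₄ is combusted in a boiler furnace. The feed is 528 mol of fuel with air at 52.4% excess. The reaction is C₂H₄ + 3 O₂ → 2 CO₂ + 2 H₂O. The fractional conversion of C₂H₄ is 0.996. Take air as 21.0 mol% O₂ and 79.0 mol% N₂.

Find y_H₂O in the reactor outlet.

Stoichiometric O₂ = 3 × 528 = 1584 mol; O₂ fed = 1584 × 1.524 = 2414 mol.
N₂ fed = 2414 × 79/21 = 9081 mol.
Fuel reacted = 0.996 × 528 → ξ = 525.9 mol.
Outlet (n = n₀ + ν ξ):
  C₂H₄: 528 − 1(525.9) = 2.112
  O₂: 2414 − 3(525.9) = 836.4
  N₂: 9081 (inert)
  CO₂: 0 + 2(525.9) = 1052
  H₂O: 0 + 2(525.9) = 1052
Total out = 12020 mol; y_H₂O = 1052 / 12020 = 0.08748.

0.0875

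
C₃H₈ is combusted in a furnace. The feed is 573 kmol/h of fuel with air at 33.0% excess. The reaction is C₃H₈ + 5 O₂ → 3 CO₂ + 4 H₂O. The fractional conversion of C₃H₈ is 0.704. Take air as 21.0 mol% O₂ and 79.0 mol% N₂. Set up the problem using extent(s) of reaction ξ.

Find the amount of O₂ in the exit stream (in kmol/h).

1790 kmol/h

Stoichiometric O₂ = 5 × 573 = 2865 kmol/h; O₂ fed = 2865 × 1.330 = 3810 kmol/h.
N₂ fed = 3810 × 79/21 = 14330 kmol/h.
Fuel reacted = 0.704 × 573 → ξ = 403.4 kmol/h.
Outlet (n = n₀ + ν ξ):
  C₃H₈: 573 − 1(403.4) = 169.6
  O₂: 3810 − 5(403.4) = 1793
  N₂: 14330 (inert)
  CO₂: 0 + 3(403.4) = 1210
  H₂O: 0 + 4(403.4) = 1614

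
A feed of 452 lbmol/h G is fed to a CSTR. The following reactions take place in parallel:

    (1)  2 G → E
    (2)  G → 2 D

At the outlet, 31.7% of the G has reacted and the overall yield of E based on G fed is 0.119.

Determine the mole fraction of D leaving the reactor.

Yield of E: 1ξ₁ / 452 = 0.119 → ξ₁ = 53.79 lbmol/h.
Conversion of G: 2ξ₁ + 1ξ₂ = 0.317 × 452 = 143.3 → ξ₂ = 35.71 lbmol/h.
Outlet amounts (n = n₀ + Σ ν·ξ):
  G: 452 − 2(53.79) − 1(35.71) = 308.7
  E: 0 + 1(53.79) = 53.79
  D: 0 + 2(35.71) = 71.42
Total out = 433.9 lbmol/h; y_D = 71.42 / 433.9 = 0.1646.

0.165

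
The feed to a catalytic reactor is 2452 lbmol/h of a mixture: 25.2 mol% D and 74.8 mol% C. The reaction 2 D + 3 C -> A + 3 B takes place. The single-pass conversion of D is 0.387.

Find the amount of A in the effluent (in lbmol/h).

120 lbmol/h

D reacted = 0.387 × 617.9 = 239.1 lbmol/h; ν_D = −2, so ξ = 239.1/2 = 119.6 lbmol/h.
Outlet amounts (n = n₀ + ν ξ):
  D: 617.9 − 2(119.6) = 378.8
  C: 1834 − 3(119.6) = 1475
  A: 0 + 1(119.6) = 119.6
  B: 0 + 3(119.6) = 358.7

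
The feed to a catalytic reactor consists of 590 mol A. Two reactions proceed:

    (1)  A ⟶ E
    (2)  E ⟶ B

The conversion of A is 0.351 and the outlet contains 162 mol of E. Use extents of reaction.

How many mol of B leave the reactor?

Conversion of A: A consumed = 1ξ₁ = 0.351 × 590 → ξ₁ = 207.1 mol.
E balance: n_E = 0 + 1ξ₁ − 1ξ₂ = 162 → ξ₂ = (1·207.1 − 162)/1 = 45.09 mol.
Outlet amounts (n = n₀ + Σ ν·ξ):
  A: 590 − 1(207.1) = 382.9
  E: 0 + 1(207.1) − 1(45.09) = 162
  B: 0 + 1(45.09) = 45.09

45.1 mol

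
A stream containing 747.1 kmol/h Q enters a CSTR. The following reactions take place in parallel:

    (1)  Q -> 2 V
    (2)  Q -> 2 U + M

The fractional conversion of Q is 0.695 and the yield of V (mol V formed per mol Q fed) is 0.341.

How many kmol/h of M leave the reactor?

392 kmol/h

Yield of V: 2ξ₁ / 747.1 = 0.341 → ξ₁ = 127.4 kmol/h.
Conversion of Q: 1ξ₁ + 1ξ₂ = 0.695 × 747.1 = 519.2 → ξ₂ = 391.9 kmol/h.
Outlet amounts (n = n₀ + Σ ν·ξ):
  Q: 747.1 − 1(127.4) − 1(391.9) = 227.9
  V: 0 + 2(127.4) = 254.8
  U: 0 + 2(391.9) = 783.7
  M: 0 + 1(391.9) = 391.9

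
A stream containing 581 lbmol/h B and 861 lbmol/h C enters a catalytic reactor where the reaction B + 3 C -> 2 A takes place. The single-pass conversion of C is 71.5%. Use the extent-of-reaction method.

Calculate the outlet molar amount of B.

376 lbmol/h

C reacted = 0.715 × 861 = 615.6 lbmol/h; ν_C = −3, so ξ = 615.6/3 = 205.2 lbmol/h.
Outlet amounts (n = n₀ + ν ξ):
  B: 581 − 1(205.2) = 375.8
  C: 861 − 3(205.2) = 245.4
  A: 0 + 2(205.2) = 410.4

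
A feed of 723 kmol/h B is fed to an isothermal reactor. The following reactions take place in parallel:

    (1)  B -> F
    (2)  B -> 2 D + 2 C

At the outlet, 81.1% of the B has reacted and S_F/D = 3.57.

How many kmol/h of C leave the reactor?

Conversion of B: B consumed = 0.811 × 723 = 586.4 kmol/h = 1ξ₁ + 1ξ₂.
Selectivity: 1ξ₁ / (2ξ₂) = 3.57 → ξ₁ = 7.14 ξ₂.
Substitute: (1·7.14 + 1) ξ₂ = 586.4 → ξ₂ = 72.03 kmol/h, ξ₁ = 514.3 kmol/h.
Outlet amounts (n = n₀ + Σ ν·ξ):
  B: 723 − 1(514.3) − 1(72.03) = 136.6
  F: 0 + 1(514.3) = 514.3
  D: 0 + 2(72.03) = 144.1
  C: 0 + 2(72.03) = 144.1

144 kmol/h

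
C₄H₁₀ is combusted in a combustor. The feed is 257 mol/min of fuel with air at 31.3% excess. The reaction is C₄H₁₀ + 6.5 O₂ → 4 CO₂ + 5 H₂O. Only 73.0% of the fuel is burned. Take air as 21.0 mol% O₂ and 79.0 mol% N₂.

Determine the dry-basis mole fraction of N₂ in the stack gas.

0.821

Stoichiometric O₂ = 6.5 × 257 = 1670 mol/min; O₂ fed = 1670 × 1.313 = 2193 mol/min.
N₂ fed = 2193 × 79/21 = 8251 mol/min.
Fuel reacted = 0.73 × 257 → ξ = 187.6 mol/min.
Outlet (n = n₀ + ν ξ):
  C₄H₁₀: 257 − 1(187.6) = 69.39
  O₂: 2193 − 6.5(187.6) = 973.9
  N₂: 8251 (inert)
  CO₂: 0 + 4(187.6) = 750.4
  H₂O: 0 + 5(187.6) = 938
Dry total = 10040 mol/min; y_N₂ (dry) = 8251 / 10040 = 0.8214.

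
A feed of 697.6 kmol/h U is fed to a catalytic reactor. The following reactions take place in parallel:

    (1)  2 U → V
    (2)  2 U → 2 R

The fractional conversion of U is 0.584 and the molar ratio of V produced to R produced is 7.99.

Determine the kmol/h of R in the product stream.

24 kmol/h

Conversion of U: U consumed = 0.584 × 697.6 = 407.4 kmol/h = 2ξ₁ + 2ξ₂.
Selectivity: 1ξ₁ / (2ξ₂) = 7.99 → ξ₁ = 15.98 ξ₂.
Substitute: (2·15.98 + 2) ξ₂ = 407.4 → ξ₂ = 12 kmol/h, ξ₁ = 191.7 kmol/h.
Outlet amounts (n = n₀ + Σ ν·ξ):
  U: 697.6 − 2(191.7) − 2(12) = 290.2
  V: 0 + 1(191.7) = 191.7
  R: 0 + 2(12) = 23.99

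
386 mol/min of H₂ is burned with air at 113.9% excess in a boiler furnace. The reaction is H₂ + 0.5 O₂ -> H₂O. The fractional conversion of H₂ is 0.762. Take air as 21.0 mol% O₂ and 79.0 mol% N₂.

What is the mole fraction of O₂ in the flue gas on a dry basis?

0.139

Stoichiometric O₂ = 0.5 × 386 = 193 mol/min; O₂ fed = 193 × 2.139 = 412.8 mol/min.
N₂ fed = 412.8 × 79/21 = 1553 mol/min.
Fuel reacted = 0.762 × 386 → ξ = 294.1 mol/min.
Outlet (n = n₀ + ν ξ):
  H₂: 386 − 1(294.1) = 91.87
  O₂: 412.8 − 0.5(294.1) = 265.8
  N₂: 1553 (inert)
  H₂O: 0 + 1(294.1) = 294.1
Dry total = 1911 mol/min; y_O₂ (dry) = 265.8 / 1911 = 0.1391.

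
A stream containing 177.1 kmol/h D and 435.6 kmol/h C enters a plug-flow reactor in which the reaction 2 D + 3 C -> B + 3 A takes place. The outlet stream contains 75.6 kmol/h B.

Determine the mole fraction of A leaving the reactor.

For B: n = n₀ + 1ξ → 75.6 = 0 + 1ξ, giving ξ = 75.6 kmol/h.
Outlet amounts (n = n₀ + ν ξ):
  D: 177.1 − 2(75.6) = 25.9
  C: 435.6 − 3(75.6) = 208.8
  B: 0 + 1(75.6) = 75.6
  A: 0 + 3(75.6) = 226.8
Total out = 537.1 kmol/h; y_A = 226.8 / 537.1 = 0.4223.

0.422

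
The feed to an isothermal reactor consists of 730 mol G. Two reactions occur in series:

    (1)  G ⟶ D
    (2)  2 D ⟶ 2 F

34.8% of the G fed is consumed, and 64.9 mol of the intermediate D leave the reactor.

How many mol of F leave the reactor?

Conversion of G: G consumed = 1ξ₁ = 0.348 × 730 → ξ₁ = 254 mol.
D balance: n_D = 0 + 1ξ₁ − 2ξ₂ = 64.9 → ξ₂ = (1·254 − 64.9)/2 = 94.57 mol.
Outlet amounts (n = n₀ + Σ ν·ξ):
  G: 730 − 1(254) = 476
  D: 0 + 1(254) − 2(94.57) = 64.9
  F: 0 + 2(94.57) = 189.1

189 mol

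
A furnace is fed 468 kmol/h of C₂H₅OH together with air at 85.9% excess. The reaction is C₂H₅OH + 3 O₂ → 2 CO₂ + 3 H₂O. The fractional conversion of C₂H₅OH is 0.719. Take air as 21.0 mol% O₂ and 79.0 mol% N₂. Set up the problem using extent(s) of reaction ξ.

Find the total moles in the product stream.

Stoichiometric O₂ = 3 × 468 = 1404 kmol/h; O₂ fed = 1404 × 1.859 = 2610 kmol/h.
N₂ fed = 2610 × 79/21 = 9819 kmol/h.
Fuel reacted = 0.719 × 468 → ξ = 336.5 kmol/h.
Outlet (n = n₀ + ν ξ):
  C₂H₅OH: 468 − 1(336.5) = 131.5
  O₂: 2610 − 3(336.5) = 1601
  N₂: 9819 (inert)
  CO₂: 0 + 2(336.5) = 673
  H₂O: 0 + 3(336.5) = 1009
Total out = 131.5 + 1601 + 9819 + 673 + 1009 = 13230 kmol/h.

13200 kmol/h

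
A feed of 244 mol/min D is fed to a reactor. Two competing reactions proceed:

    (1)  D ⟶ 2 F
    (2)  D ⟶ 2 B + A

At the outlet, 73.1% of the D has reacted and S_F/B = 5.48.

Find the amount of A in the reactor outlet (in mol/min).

Conversion of D: D consumed = 0.731 × 244 = 178.4 mol/min = 1ξ₁ + 1ξ₂.
Selectivity: 2ξ₁ / (2ξ₂) = 5.48 → ξ₁ = 5.48 ξ₂.
Substitute: (1·5.48 + 1) ξ₂ = 178.4 → ξ₂ = 27.53 mol/min, ξ₁ = 150.8 mol/min.
Outlet amounts (n = n₀ + Σ ν·ξ):
  D: 244 − 1(150.8) − 1(27.53) = 65.64
  F: 0 + 2(150.8) = 301.7
  B: 0 + 2(27.53) = 55.05
  A: 0 + 1(27.53) = 27.53

27.5 mol/min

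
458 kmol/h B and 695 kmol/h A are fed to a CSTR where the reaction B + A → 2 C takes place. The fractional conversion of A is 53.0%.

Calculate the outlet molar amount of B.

A reacted = 0.53 × 695 = 368.4 kmol/h; ν_A = −1, so ξ = 368.4/1 = 368.4 kmol/h.
Outlet amounts (n = n₀ + ν ξ):
  B: 458 − 1(368.4) = 89.65
  A: 695 − 1(368.4) = 326.6
  C: 0 + 2(368.4) = 736.7

89.6 kmol/h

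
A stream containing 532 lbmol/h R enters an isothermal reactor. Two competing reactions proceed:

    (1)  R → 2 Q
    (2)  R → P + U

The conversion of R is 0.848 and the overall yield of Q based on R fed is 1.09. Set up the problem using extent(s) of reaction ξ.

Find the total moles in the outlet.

983 lbmol/h

Yield of Q: 2ξ₁ / 532 = 1.09 → ξ₁ = 289.9 lbmol/h.
Conversion of R: 1ξ₁ + 1ξ₂ = 0.848 × 532 = 451.1 → ξ₂ = 161.2 lbmol/h.
Outlet amounts (n = n₀ + Σ ν·ξ):
  R: 532 − 1(289.9) − 1(161.2) = 80.86
  Q: 0 + 2(289.9) = 579.9
  P: 0 + 1(161.2) = 161.2
  U: 0 + 1(161.2) = 161.2
Total out = 80.86 + 579.9 + 161.2 + 161.2 = 983.1 lbmol/h.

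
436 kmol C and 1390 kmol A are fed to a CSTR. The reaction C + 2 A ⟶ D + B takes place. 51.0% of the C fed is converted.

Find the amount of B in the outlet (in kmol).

222 kmol

C reacted = 0.51 × 436 = 222.4 kmol; ν_C = −1, so ξ = 222.4/1 = 222.4 kmol.
Outlet amounts (n = n₀ + ν ξ):
  C: 436 − 1(222.4) = 213.6
  A: 1390 − 2(222.4) = 945.3
  D: 0 + 1(222.4) = 222.4
  B: 0 + 1(222.4) = 222.4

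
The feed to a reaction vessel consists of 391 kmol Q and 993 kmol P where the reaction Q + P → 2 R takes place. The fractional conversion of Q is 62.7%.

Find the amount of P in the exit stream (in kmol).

Q reacted = 0.627 × 391 = 245.2 kmol; ν_Q = −1, so ξ = 245.2/1 = 245.2 kmol.
Outlet amounts (n = n₀ + ν ξ):
  Q: 391 − 1(245.2) = 145.8
  P: 993 − 1(245.2) = 747.8
  R: 0 + 2(245.2) = 490.3

748 kmol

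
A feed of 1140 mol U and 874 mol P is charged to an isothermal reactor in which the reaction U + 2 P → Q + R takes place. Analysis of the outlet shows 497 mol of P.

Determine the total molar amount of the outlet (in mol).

For P: n = n₀ − 2ξ → 497 = 874 − 2ξ, giving ξ = 188.5 mol.
Outlet amounts (n = n₀ + ν ξ):
  U: 1140 − 1(188.5) = 951.5
  P: 874 − 2(188.5) = 497
  Q: 0 + 1(188.5) = 188.5
  R: 0 + 1(188.5) = 188.5
Total out = 951.5 + 497 + 188.5 + 188.5 = 1826 mol.

1830 mol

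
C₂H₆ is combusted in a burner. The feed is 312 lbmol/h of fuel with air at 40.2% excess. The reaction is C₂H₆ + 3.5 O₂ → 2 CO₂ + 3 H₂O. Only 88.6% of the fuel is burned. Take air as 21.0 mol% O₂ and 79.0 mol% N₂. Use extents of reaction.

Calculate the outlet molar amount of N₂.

5760 lbmol/h

Stoichiometric O₂ = 3.5 × 312 = 1092 lbmol/h; O₂ fed = 1092 × 1.402 = 1531 lbmol/h.
N₂ fed = 1531 × 79/21 = 5759 lbmol/h.
Fuel reacted = 0.886 × 312 → ξ = 276.4 lbmol/h.
Outlet (n = n₀ + ν ξ):
  C₂H₆: 312 − 1(276.4) = 35.57
  O₂: 1531 − 3.5(276.4) = 563.5
  N₂: 5759 (inert)
  CO₂: 0 + 2(276.4) = 552.9
  H₂O: 0 + 3(276.4) = 829.3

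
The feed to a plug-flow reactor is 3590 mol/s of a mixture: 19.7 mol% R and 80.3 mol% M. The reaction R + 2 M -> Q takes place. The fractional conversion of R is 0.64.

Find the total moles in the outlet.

2680 mol/s

R reacted = 0.64 × 707.2 = 452.6 mol/s; ν_R = −1, so ξ = 452.6/1 = 452.6 mol/s.
Outlet amounts (n = n₀ + ν ξ):
  R: 707.2 − 1(452.6) = 254.6
  M: 2883 − 2(452.6) = 1978
  Q: 0 + 1(452.6) = 452.6
Total out = 254.6 + 1978 + 452.6 = 2685 mol/s.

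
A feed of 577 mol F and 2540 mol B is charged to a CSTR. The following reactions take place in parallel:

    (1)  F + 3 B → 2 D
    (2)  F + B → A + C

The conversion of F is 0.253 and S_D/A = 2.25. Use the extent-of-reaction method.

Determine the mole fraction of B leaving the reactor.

Conversion of F: F consumed = 0.253 × 577 = 146 mol = 1ξ₁ + 1ξ₂.
Selectivity: 2ξ₁ / (1ξ₂) = 2.25 → ξ₁ = 1.125 ξ₂.
Substitute: (1·1.125 + 1) ξ₂ = 146 → ξ₂ = 68.7 mol, ξ₁ = 77.28 mol.
Outlet amounts (n = n₀ + Σ ν·ξ):
  F: 577 − 1(77.28) − 1(68.7) = 431
  B: 2540 − 3(77.28) − 1(68.7) = 2239
  D: 0 + 2(77.28) = 154.6
  A: 0 + 1(68.7) = 68.7
  C: 0 + 1(68.7) = 68.7
Total out = 2962 mol; y_B = 2239 / 2962 = 0.756.

0.756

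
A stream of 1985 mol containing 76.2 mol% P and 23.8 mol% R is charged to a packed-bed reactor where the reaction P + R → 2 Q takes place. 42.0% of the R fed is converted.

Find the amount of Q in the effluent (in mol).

R reacted = 0.42 × 472.4 = 198.4 mol; ν_R = −1, so ξ = 198.4/1 = 198.4 mol.
Outlet amounts (n = n₀ + ν ξ):
  P: 1513 − 1(198.4) = 1314
  R: 472.4 − 1(198.4) = 274
  Q: 0 + 2(198.4) = 396.8

397 mol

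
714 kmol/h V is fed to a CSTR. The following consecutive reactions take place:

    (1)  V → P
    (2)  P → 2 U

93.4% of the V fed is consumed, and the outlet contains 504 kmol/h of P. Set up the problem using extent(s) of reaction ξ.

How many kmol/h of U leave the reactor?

326 kmol/h

Conversion of V: V consumed = 1ξ₁ = 0.934 × 714 → ξ₁ = 666.9 kmol/h.
P balance: n_P = 0 + 1ξ₁ − 1ξ₂ = 504 → ξ₂ = (1·666.9 − 504)/1 = 162.9 kmol/h.
Outlet amounts (n = n₀ + Σ ν·ξ):
  V: 714 − 1(666.9) = 47.12
  P: 0 + 1(666.9) − 1(162.9) = 504
  U: 0 + 2(162.9) = 325.8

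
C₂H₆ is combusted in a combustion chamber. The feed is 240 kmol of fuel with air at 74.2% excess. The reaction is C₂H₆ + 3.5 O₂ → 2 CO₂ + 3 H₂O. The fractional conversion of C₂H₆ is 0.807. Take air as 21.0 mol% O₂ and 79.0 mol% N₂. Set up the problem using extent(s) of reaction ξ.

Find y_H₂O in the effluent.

Stoichiometric O₂ = 3.5 × 240 = 840 kmol; O₂ fed = 840 × 1.742 = 1463 kmol.
N₂ fed = 1463 × 79/21 = 5505 kmol.
Fuel reacted = 0.807 × 240 → ξ = 193.7 kmol.
Outlet (n = n₀ + ν ξ):
  C₂H₆: 240 − 1(193.7) = 46.32
  O₂: 1463 − 3.5(193.7) = 785.4
  N₂: 5505 (inert)
  CO₂: 0 + 2(193.7) = 387.4
  H₂O: 0 + 3(193.7) = 581
Total out = 7305 kmol; y_H₂O = 581 / 7305 = 0.07954.

0.0795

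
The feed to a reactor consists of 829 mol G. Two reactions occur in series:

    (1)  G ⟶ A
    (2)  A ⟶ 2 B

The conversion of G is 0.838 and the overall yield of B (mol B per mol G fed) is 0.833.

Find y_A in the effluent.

Conversion of G: G consumed = 1ξ₁ = 0.838 × 829 → ξ₁ = 694.7 mol.
Yield of B: 2ξ₂ / 829 = 0.833 → ξ₂ = 345.3 mol.
Outlet amounts (n = n₀ + Σ ν·ξ):
  G: 829 − 1(694.7) = 134.3
  A: 0 + 1(694.7) − 1(345.3) = 349.4
  B: 0 + 2(345.3) = 690.6
Total out = 1174 mol; y_A = 349.4 / 1174 = 0.2976.

0.298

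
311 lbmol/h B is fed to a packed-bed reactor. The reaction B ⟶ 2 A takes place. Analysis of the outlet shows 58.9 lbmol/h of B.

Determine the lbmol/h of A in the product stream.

504 lbmol/h

For B: n = n₀ − 1ξ → 58.9 = 311 − 1ξ, giving ξ = 252.1 lbmol/h.
Outlet amounts (n = n₀ + ν ξ):
  B: 311 − 1(252.1) = 58.9
  A: 0 + 2(252.1) = 504.2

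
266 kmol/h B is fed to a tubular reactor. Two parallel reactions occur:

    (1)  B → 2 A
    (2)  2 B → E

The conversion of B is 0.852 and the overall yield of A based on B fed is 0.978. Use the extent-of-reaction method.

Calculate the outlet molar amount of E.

48.3 kmol/h

Yield of A: 2ξ₁ / 266 = 0.978 → ξ₁ = 130.1 kmol/h.
Conversion of B: 1ξ₁ + 2ξ₂ = 0.852 × 266 = 226.6 → ξ₂ = 48.28 kmol/h.
Outlet amounts (n = n₀ + Σ ν·ξ):
  B: 266 − 1(130.1) − 2(48.28) = 39.37
  A: 0 + 2(130.1) = 260.1
  E: 0 + 1(48.28) = 48.28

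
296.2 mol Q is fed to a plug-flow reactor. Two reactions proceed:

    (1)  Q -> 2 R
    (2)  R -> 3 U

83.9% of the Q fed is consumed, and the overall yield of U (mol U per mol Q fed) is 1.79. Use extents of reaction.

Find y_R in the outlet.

Conversion of Q: Q consumed = 1ξ₁ = 0.839 × 296.2 → ξ₁ = 248.5 mol.
Yield of U: 3ξ₂ / 296.2 = 1.79 → ξ₂ = 176.7 mol.
Outlet amounts (n = n₀ + Σ ν·ξ):
  Q: 296.2 − 1(248.5) = 47.69
  R: 0 + 2(248.5) − 1(176.7) = 320.3
  U: 0 + 3(176.7) = 530.2
Total out = 898.2 mol; y_R = 320.3 / 898.2 = 0.3566.

0.357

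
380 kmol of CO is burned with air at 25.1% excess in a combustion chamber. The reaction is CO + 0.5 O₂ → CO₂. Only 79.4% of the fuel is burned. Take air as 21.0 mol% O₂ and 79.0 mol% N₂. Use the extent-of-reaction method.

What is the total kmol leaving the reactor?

1360 kmol

Stoichiometric O₂ = 0.5 × 380 = 190 kmol; O₂ fed = 190 × 1.251 = 237.7 kmol.
N₂ fed = 237.7 × 79/21 = 894.2 kmol.
Fuel reacted = 0.794 × 380 → ξ = 301.7 kmol.
Outlet (n = n₀ + ν ξ):
  CO: 380 − 1(301.7) = 78.28
  O₂: 237.7 − 0.5(301.7) = 86.83
  N₂: 894.2 (inert)
  CO₂: 0 + 1(301.7) = 301.7
Total out = 78.28 + 86.83 + 894.2 + 301.7 = 1361 kmol.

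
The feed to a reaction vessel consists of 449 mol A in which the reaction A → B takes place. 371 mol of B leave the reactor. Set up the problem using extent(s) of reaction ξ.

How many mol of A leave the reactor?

78 mol

For B: n = n₀ + 1ξ → 371 = 0 + 1ξ, giving ξ = 371 mol.
Outlet amounts (n = n₀ + ν ξ):
  A: 449 − 1(371) = 78
  B: 0 + 1(371) = 371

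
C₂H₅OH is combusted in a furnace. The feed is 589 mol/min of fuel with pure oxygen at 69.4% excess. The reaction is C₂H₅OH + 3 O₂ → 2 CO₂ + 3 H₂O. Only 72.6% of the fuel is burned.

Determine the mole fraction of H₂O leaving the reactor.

0.32

Stoichiometric O₂ = 3 × 589 = 1767 mol/min; O₂ fed = 1767 × 1.694 = 2993 mol/min.
Fuel reacted = 0.726 × 589 → ξ = 427.6 mol/min.
Outlet (n = n₀ + ν ξ):
  C₂H₅OH: 589 − 1(427.6) = 161.4
  O₂: 2993 − 3(427.6) = 1710
  CO₂: 0 + 2(427.6) = 855.2
  H₂O: 0 + 3(427.6) = 1283
Total out = 4010 mol/min; y_H₂O = 1283 / 4010 = 0.3199.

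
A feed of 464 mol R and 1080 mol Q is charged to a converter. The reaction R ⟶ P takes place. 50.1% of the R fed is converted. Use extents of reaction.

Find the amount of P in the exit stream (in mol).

232 mol

R reacted = 0.501 × 464 = 232.5 mol; ν_R = −1, so ξ = 232.5/1 = 232.5 mol.
Outlet amounts (n = n₀ + ν ξ):
  R: 464 − 1(232.5) = 231.5
  P: 0 + 1(232.5) = 232.5
  Q: 1080 (inert)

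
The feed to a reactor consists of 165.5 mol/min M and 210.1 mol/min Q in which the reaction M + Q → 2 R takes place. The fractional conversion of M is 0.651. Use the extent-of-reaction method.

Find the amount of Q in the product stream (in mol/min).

M reacted = 0.651 × 165.5 = 107.7 mol/min; ν_M = −1, so ξ = 107.7/1 = 107.7 mol/min.
Outlet amounts (n = n₀ + ν ξ):
  M: 165.5 − 1(107.7) = 57.76
  Q: 210.1 − 1(107.7) = 102.4
  R: 0 + 2(107.7) = 215.5

102 mol/min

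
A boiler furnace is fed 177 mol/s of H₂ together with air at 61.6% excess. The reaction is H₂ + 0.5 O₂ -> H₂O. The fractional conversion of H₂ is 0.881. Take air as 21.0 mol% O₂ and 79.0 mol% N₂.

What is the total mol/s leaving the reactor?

780 mol/s

Stoichiometric O₂ = 0.5 × 177 = 88.5 mol/s; O₂ fed = 88.5 × 1.616 = 143 mol/s.
N₂ fed = 143 × 79/21 = 538 mol/s.
Fuel reacted = 0.881 × 177 → ξ = 155.9 mol/s.
Outlet (n = n₀ + ν ξ):
  H₂: 177 − 1(155.9) = 21.06
  O₂: 143 − 0.5(155.9) = 65.05
  N₂: 538 (inert)
  H₂O: 0 + 1(155.9) = 155.9
Total out = 21.06 + 65.05 + 538 + 155.9 = 780.1 mol/s.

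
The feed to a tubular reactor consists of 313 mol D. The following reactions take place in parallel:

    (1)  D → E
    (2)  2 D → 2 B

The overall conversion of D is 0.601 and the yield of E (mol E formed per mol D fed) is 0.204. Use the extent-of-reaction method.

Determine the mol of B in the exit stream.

124 mol

Yield of E: 1ξ₁ / 313 = 0.204 → ξ₁ = 63.85 mol.
Conversion of D: 1ξ₁ + 2ξ₂ = 0.601 × 313 = 188.1 → ξ₂ = 62.13 mol.
Outlet amounts (n = n₀ + Σ ν·ξ):
  D: 313 − 1(63.85) − 2(62.13) = 124.9
  E: 0 + 1(63.85) = 63.85
  B: 0 + 2(62.13) = 124.3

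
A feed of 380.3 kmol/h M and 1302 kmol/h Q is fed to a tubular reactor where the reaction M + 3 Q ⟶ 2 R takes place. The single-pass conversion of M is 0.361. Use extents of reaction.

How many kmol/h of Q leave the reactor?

M reacted = 0.361 × 380.3 = 137.3 kmol/h; ν_M = −1, so ξ = 137.3/1 = 137.3 kmol/h.
Outlet amounts (n = n₀ + ν ξ):
  M: 380.3 − 1(137.3) = 243
  Q: 1302 − 3(137.3) = 890.1
  R: 0 + 2(137.3) = 274.6

890 kmol/h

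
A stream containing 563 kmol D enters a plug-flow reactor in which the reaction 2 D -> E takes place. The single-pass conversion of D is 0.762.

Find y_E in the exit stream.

D reacted = 0.762 × 563 = 429 kmol; ν_D = −2, so ξ = 429/2 = 214.5 kmol.
Outlet amounts (n = n₀ + ν ξ):
  D: 563 − 2(214.5) = 134
  E: 0 + 1(214.5) = 214.5
Total out = 348.5 kmol; y_E = 214.5 / 348.5 = 0.6155.

0.616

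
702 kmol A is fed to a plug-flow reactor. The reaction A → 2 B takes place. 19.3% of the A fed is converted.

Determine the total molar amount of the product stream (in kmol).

A reacted = 0.193 × 702 = 135.5 kmol; ν_A = −1, so ξ = 135.5/1 = 135.5 kmol.
Outlet amounts (n = n₀ + ν ξ):
  A: 702 − 1(135.5) = 566.5
  B: 0 + 2(135.5) = 271
Total out = 566.5 + 271 = 837.5 kmol.

837 kmol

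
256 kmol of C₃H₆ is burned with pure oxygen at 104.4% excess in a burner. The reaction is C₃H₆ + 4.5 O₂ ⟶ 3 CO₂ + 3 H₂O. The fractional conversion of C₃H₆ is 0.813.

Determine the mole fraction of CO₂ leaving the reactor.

Stoichiometric O₂ = 4.5 × 256 = 1152 kmol; O₂ fed = 1152 × 2.044 = 2355 kmol.
Fuel reacted = 0.813 × 256 → ξ = 208.1 kmol.
Outlet (n = n₀ + ν ξ):
  C₃H₆: 256 − 1(208.1) = 47.87
  O₂: 2355 − 4.5(208.1) = 1418
  CO₂: 0 + 3(208.1) = 624.4
  H₂O: 0 + 3(208.1) = 624.4
Total out = 2715 kmol; y_CO₂ = 624.4 / 2715 = 0.23.

0.23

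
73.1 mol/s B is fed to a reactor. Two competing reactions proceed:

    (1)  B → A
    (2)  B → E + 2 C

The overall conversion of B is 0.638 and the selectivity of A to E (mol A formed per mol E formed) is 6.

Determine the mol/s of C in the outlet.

Conversion of B: B consumed = 0.638 × 73.1 = 46.64 mol/s = 1ξ₁ + 1ξ₂.
Selectivity: 1ξ₁ / (1ξ₂) = 6 → ξ₁ = 6 ξ₂.
Substitute: (1·6 + 1) ξ₂ = 46.64 → ξ₂ = 6.663 mol/s, ξ₁ = 39.98 mol/s.
Outlet amounts (n = n₀ + Σ ν·ξ):
  B: 73.1 − 1(39.98) − 1(6.663) = 26.46
  A: 0 + 1(39.98) = 39.98
  E: 0 + 1(6.663) = 6.663
  C: 0 + 2(6.663) = 13.33

13.3 mol/s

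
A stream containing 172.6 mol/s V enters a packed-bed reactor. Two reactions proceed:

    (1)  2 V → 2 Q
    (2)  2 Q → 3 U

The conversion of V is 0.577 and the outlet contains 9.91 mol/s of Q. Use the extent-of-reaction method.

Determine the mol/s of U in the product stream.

135 mol/s

Conversion of V: V consumed = 2ξ₁ = 0.577 × 172.6 → ξ₁ = 49.8 mol/s.
Q balance: n_Q = 0 + 2ξ₁ − 2ξ₂ = 9.91 → ξ₂ = (2·49.8 − 9.91)/2 = 44.84 mol/s.
Outlet amounts (n = n₀ + Σ ν·ξ):
  V: 172.6 − 2(49.8) = 73.01
  Q: 0 + 2(49.8) − 2(44.84) = 9.91
  U: 0 + 3(44.84) = 134.5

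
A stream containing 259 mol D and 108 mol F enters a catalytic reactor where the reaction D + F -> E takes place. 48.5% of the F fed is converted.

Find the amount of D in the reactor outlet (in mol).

F reacted = 0.485 × 108 = 52.38 mol; ν_F = −1, so ξ = 52.38/1 = 52.38 mol.
Outlet amounts (n = n₀ + ν ξ):
  D: 259 − 1(52.38) = 206.6
  F: 108 − 1(52.38) = 55.62
  E: 0 + 1(52.38) = 52.38

207 mol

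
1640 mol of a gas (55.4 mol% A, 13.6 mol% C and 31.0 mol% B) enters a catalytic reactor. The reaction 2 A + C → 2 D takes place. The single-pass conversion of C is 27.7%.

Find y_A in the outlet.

C reacted = 0.277 × 223 = 61.78 mol; ν_C = −1, so ξ = 61.78/1 = 61.78 mol.
Outlet amounts (n = n₀ + ν ξ):
  A: 908.6 − 2(61.78) = 785
  C: 223 − 1(61.78) = 161.3
  D: 0 + 2(61.78) = 123.6
  B: 508.4 (inert)
Total out = 1578 mol; y_A = 785 / 1578 = 0.4974.

0.497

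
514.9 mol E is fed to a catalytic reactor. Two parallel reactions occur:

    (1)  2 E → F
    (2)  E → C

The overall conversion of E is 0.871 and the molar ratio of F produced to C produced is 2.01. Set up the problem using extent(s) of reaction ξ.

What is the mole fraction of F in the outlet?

0.536

Conversion of E: E consumed = 0.871 × 514.9 = 448.5 mol = 2ξ₁ + 1ξ₂.
Selectivity: 1ξ₁ / (1ξ₂) = 2.01 → ξ₁ = 2.01 ξ₂.
Substitute: (2·2.01 + 1) ξ₂ = 448.5 → ξ₂ = 89.34 mol, ξ₁ = 179.6 mol.
Outlet amounts (n = n₀ + Σ ν·ξ):
  E: 514.9 − 2(179.6) − 1(89.34) = 66.42
  F: 0 + 1(179.6) = 179.6
  C: 0 + 1(89.34) = 89.34
Total out = 335.3 mol; y_F = 179.6 / 335.3 = 0.5355.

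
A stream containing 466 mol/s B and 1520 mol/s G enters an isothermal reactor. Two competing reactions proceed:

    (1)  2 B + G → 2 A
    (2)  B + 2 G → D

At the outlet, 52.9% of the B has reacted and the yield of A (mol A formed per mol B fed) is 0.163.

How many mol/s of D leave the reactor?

171 mol/s

Yield of A: 2ξ₁ / 466 = 0.163 → ξ₁ = 37.98 mol/s.
Conversion of B: 2ξ₁ + 1ξ₂ = 0.529 × 466 = 246.5 → ξ₂ = 170.6 mol/s.
Outlet amounts (n = n₀ + Σ ν·ξ):
  B: 466 − 2(37.98) − 1(170.6) = 219.5
  G: 1520 − 1(37.98) − 2(170.6) = 1141
  A: 0 + 2(37.98) = 75.96
  D: 0 + 1(170.6) = 170.6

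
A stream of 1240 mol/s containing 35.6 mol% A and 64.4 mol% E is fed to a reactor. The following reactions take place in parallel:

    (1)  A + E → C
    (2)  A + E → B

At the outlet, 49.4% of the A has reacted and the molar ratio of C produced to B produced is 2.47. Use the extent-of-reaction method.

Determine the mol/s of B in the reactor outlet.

Conversion of A: A consumed = 0.494 × 441.4 = 218.1 mol/s = 1ξ₁ + 1ξ₂.
Selectivity: 1ξ₁ / (1ξ₂) = 2.47 → ξ₁ = 2.47 ξ₂.
Substitute: (1·2.47 + 1) ξ₂ = 218.1 → ξ₂ = 62.84 mol/s, ξ₁ = 155.2 mol/s.
Outlet amounts (n = n₀ + Σ ν·ξ):
  A: 441.4 − 1(155.2) − 1(62.84) = 223.4
  E: 798.6 − 1(155.2) − 1(62.84) = 580.5
  C: 0 + 1(155.2) = 155.2
  B: 0 + 1(62.84) = 62.84

62.8 mol/s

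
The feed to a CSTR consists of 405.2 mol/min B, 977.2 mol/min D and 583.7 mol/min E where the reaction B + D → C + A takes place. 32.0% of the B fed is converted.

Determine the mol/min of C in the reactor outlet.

130 mol/min

B reacted = 0.32 × 405.2 = 129.7 mol/min; ν_B = −1, so ξ = 129.7/1 = 129.7 mol/min.
Outlet amounts (n = n₀ + ν ξ):
  B: 405.2 − 1(129.7) = 275.5
  D: 977.2 − 1(129.7) = 847.5
  C: 0 + 1(129.7) = 129.7
  A: 0 + 1(129.7) = 129.7
  E: 583.7 (inert)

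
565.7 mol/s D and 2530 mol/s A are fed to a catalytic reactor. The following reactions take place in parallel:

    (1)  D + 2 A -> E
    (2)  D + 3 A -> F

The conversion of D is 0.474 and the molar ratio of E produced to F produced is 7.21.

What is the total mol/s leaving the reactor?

Conversion of D: D consumed = 0.474 × 565.7 = 268.1 mol/s = 1ξ₁ + 1ξ₂.
Selectivity: 1ξ₁ / (1ξ₂) = 7.21 → ξ₁ = 7.21 ξ₂.
Substitute: (1·7.21 + 1) ξ₂ = 268.1 → ξ₂ = 32.66 mol/s, ξ₁ = 235.5 mol/s.
Outlet amounts (n = n₀ + Σ ν·ξ):
  D: 565.7 − 1(235.5) − 1(32.66) = 297.6
  A: 2530 − 2(235.5) − 3(32.66) = 1961
  E: 0 + 1(235.5) = 235.5
  F: 0 + 1(32.66) = 32.66
Total out = 297.6 + 1961 + 235.5 + 32.66 = 2527 mol/s.

2530 mol/s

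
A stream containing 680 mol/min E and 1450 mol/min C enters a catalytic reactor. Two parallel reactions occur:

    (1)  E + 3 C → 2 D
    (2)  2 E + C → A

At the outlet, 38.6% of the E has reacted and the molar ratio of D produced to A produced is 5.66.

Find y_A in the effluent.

0.0317

Conversion of E: E consumed = 0.386 × 680 = 262.5 mol/min = 1ξ₁ + 2ξ₂.
Selectivity: 2ξ₁ / (1ξ₂) = 5.66 → ξ₁ = 2.83 ξ₂.
Substitute: (1·2.83 + 2) ξ₂ = 262.5 → ξ₂ = 54.34 mol/min, ξ₁ = 153.8 mol/min.
Outlet amounts (n = n₀ + Σ ν·ξ):
  E: 680 − 1(153.8) − 2(54.34) = 417.5
  C: 1450 − 3(153.8) − 1(54.34) = 934.3
  D: 0 + 2(153.8) = 307.6
  A: 0 + 1(54.34) = 54.34
Total out = 1714 mol/min; y_A = 54.34 / 1714 = 0.03171.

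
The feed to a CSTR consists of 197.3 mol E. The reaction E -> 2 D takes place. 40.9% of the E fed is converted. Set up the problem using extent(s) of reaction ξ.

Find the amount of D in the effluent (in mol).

E reacted = 0.409 × 197.3 = 80.7 mol; ν_E = −1, so ξ = 80.7/1 = 80.7 mol.
Outlet amounts (n = n₀ + ν ξ):
  E: 197.3 − 1(80.7) = 116.6
  D: 0 + 2(80.7) = 161.4

161 mol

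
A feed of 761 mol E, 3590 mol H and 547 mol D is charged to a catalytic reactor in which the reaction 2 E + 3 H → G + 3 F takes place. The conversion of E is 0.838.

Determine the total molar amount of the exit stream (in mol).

E reacted = 0.838 × 761 = 637.7 mol; ν_E = −2, so ξ = 637.7/2 = 318.9 mol.
Outlet amounts (n = n₀ + ν ξ):
  E: 761 − 2(318.9) = 123.3
  H: 3590 − 3(318.9) = 2633
  G: 0 + 1(318.9) = 318.9
  F: 0 + 3(318.9) = 956.6
  D: 547 (inert)
Total out = 123.3 + 2633 + 318.9 + 956.6 + 547 = 4579 mol.

4580 mol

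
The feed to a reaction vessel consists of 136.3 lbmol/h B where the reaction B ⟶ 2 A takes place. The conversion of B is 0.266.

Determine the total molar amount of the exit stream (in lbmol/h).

B reacted = 0.266 × 136.3 = 36.26 lbmol/h; ν_B = −1, so ξ = 36.26/1 = 36.26 lbmol/h.
Outlet amounts (n = n₀ + ν ξ):
  B: 136.3 − 1(36.26) = 100
  A: 0 + 2(36.26) = 72.51
Total out = 100 + 72.51 = 172.6 lbmol/h.

173 lbmol/h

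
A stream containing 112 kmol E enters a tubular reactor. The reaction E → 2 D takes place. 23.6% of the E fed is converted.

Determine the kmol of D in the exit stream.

52.9 kmol

E reacted = 0.236 × 112 = 26.43 kmol; ν_E = −1, so ξ = 26.43/1 = 26.43 kmol.
Outlet amounts (n = n₀ + ν ξ):
  E: 112 − 1(26.43) = 85.57
  D: 0 + 2(26.43) = 52.86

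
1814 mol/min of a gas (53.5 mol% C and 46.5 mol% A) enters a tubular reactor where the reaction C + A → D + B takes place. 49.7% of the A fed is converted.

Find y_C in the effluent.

A reacted = 0.497 × 843.5 = 419.2 mol/min; ν_A = −1, so ξ = 419.2/1 = 419.2 mol/min.
Outlet amounts (n = n₀ + ν ξ):
  C: 970.5 − 1(419.2) = 551.3
  A: 843.5 − 1(419.2) = 424.3
  D: 0 + 1(419.2) = 419.2
  B: 0 + 1(419.2) = 419.2
Total out = 1814 mol/min; y_C = 551.3 / 1814 = 0.3039.

0.304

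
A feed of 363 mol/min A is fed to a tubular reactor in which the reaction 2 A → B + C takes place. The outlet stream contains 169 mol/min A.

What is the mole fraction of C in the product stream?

For A: n = n₀ − 2ξ → 169 = 363 − 2ξ, giving ξ = 97 mol/min.
Outlet amounts (n = n₀ + ν ξ):
  A: 363 − 2(97) = 169
  B: 0 + 1(97) = 97
  C: 0 + 1(97) = 97
Total out = 363 mol/min; y_C = 97 / 363 = 0.2672.

0.267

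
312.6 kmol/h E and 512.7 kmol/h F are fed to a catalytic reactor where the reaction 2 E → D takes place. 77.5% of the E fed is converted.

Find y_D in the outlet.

E reacted = 0.775 × 312.6 = 242.3 kmol/h; ν_E = −2, so ξ = 242.3/2 = 121.1 kmol/h.
Outlet amounts (n = n₀ + ν ξ):
  E: 312.6 − 2(121.1) = 70.34
  D: 0 + 1(121.1) = 121.1
  F: 512.7 (inert)
Total out = 704.2 kmol/h; y_D = 121.1 / 704.2 = 0.172.

0.172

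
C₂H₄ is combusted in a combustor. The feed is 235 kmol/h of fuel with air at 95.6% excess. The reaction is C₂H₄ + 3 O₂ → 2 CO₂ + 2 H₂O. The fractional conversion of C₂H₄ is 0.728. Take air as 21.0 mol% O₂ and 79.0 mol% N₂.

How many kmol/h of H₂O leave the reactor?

342 kmol/h

Stoichiometric O₂ = 3 × 235 = 705 kmol/h; O₂ fed = 705 × 1.956 = 1379 kmol/h.
N₂ fed = 1379 × 79/21 = 5188 kmol/h.
Fuel reacted = 0.728 × 235 → ξ = 171.1 kmol/h.
Outlet (n = n₀ + ν ξ):
  C₂H₄: 235 − 1(171.1) = 63.92
  O₂: 1379 − 3(171.1) = 865.7
  N₂: 5188 (inert)
  CO₂: 0 + 2(171.1) = 342.2
  H₂O: 0 + 2(171.1) = 342.2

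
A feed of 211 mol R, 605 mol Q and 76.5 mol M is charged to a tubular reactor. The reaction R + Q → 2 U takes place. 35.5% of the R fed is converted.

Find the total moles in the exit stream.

892 mol

R reacted = 0.355 × 211 = 74.91 mol; ν_R = −1, so ξ = 74.91/1 = 74.91 mol.
Outlet amounts (n = n₀ + ν ξ):
  R: 211 − 1(74.91) = 136.1
  Q: 605 − 1(74.91) = 530.1
  U: 0 + 2(74.91) = 149.8
  M: 76.5 (inert)
Total out = 136.1 + 530.1 + 149.8 + 76.5 = 892.5 mol.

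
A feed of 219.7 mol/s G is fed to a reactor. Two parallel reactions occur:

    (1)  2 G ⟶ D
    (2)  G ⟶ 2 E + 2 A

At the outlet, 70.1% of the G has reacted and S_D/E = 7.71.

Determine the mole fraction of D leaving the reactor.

0.467

Conversion of G: G consumed = 0.701 × 219.7 = 154 mol/s = 2ξ₁ + 1ξ₂.
Selectivity: 1ξ₁ / (2ξ₂) = 7.71 → ξ₁ = 15.42 ξ₂.
Substitute: (2·15.42 + 1) ξ₂ = 154 → ξ₂ = 4.837 mol/s, ξ₁ = 74.59 mol/s.
Outlet amounts (n = n₀ + Σ ν·ξ):
  G: 219.7 − 2(74.59) − 1(4.837) = 65.69
  D: 0 + 1(74.59) = 74.59
  E: 0 + 2(4.837) = 9.674
  A: 0 + 2(4.837) = 9.674
Total out = 159.6 mol/s; y_D = 74.59 / 159.6 = 0.4673.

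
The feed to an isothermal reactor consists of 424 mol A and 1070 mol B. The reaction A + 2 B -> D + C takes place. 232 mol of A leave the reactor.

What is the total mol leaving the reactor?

For A: n = n₀ − 1ξ → 232 = 424 − 1ξ, giving ξ = 192 mol.
Outlet amounts (n = n₀ + ν ξ):
  A: 424 − 1(192) = 232
  B: 1070 − 2(192) = 686
  D: 0 + 1(192) = 192
  C: 0 + 1(192) = 192
Total out = 232 + 686 + 192 + 192 = 1302 mol.

1300 mol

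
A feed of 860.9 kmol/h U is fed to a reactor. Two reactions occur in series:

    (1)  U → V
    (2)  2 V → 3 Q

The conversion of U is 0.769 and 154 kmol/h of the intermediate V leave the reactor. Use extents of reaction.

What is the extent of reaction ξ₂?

Conversion of U: U consumed = 1ξ₁ = 0.769 × 860.9 → ξ₁ = 662 kmol/h.
V balance: n_V = 0 + 1ξ₁ − 2ξ₂ = 154 → ξ₂ = (1·662 − 154)/2 = 254 kmol/h.
Outlet amounts (n = n₀ + Σ ν·ξ):
  U: 860.9 − 1(662) = 198.9
  V: 0 + 1(662) − 2(254) = 154
  Q: 0 + 3(254) = 762

ξ₂ = 254 kmol/h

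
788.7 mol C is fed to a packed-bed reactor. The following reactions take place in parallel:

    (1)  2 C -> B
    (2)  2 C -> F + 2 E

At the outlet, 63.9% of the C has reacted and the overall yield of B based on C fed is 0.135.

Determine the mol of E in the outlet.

291 mol

Yield of B: 1ξ₁ / 788.7 = 0.135 → ξ₁ = 106.5 mol.
Conversion of C: 2ξ₁ + 2ξ₂ = 0.639 × 788.7 = 504 → ξ₂ = 145.5 mol.
Outlet amounts (n = n₀ + Σ ν·ξ):
  C: 788.7 − 2(106.5) − 2(145.5) = 284.7
  B: 0 + 1(106.5) = 106.5
  F: 0 + 1(145.5) = 145.5
  E: 0 + 2(145.5) = 291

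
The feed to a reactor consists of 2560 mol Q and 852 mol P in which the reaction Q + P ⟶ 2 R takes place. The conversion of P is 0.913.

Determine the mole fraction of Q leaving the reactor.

0.522

P reacted = 0.913 × 852 = 777.9 mol; ν_P = −1, so ξ = 777.9/1 = 777.9 mol.
Outlet amounts (n = n₀ + ν ξ):
  Q: 2560 − 1(777.9) = 1782
  P: 852 − 1(777.9) = 74.12
  R: 0 + 2(777.9) = 1556
Total out = 3412 mol; y_Q = 1782 / 3412 = 0.5223.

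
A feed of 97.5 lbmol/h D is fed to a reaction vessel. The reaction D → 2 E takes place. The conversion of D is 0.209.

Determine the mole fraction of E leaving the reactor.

0.346

D reacted = 0.209 × 97.5 = 20.38 lbmol/h; ν_D = −1, so ξ = 20.38/1 = 20.38 lbmol/h.
Outlet amounts (n = n₀ + ν ξ):
  D: 97.5 − 1(20.38) = 77.12
  E: 0 + 2(20.38) = 40.75
Total out = 117.9 lbmol/h; y_E = 40.75 / 117.9 = 0.3457.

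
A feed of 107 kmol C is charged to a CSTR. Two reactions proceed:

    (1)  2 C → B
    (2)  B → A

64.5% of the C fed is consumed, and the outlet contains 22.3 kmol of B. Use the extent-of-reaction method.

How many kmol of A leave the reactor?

Conversion of C: C consumed = 2ξ₁ = 0.645 × 107 → ξ₁ = 34.51 kmol.
B balance: n_B = 0 + 1ξ₁ − 1ξ₂ = 22.3 → ξ₂ = (1·34.51 − 22.3)/1 = 12.21 kmol.
Outlet amounts (n = n₀ + Σ ν·ξ):
  C: 107 − 2(34.51) = 37.98
  B: 0 + 1(34.51) − 1(12.21) = 22.3
  A: 0 + 1(12.21) = 12.21

12.2 kmol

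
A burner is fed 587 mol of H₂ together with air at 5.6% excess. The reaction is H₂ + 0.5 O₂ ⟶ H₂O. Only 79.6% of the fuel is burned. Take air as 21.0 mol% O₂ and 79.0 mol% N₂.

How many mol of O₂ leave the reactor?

Stoichiometric O₂ = 0.5 × 587 = 293.5 mol; O₂ fed = 293.5 × 1.056 = 309.9 mol.
N₂ fed = 309.9 × 79/21 = 1166 mol.
Fuel reacted = 0.796 × 587 → ξ = 467.3 mol.
Outlet (n = n₀ + ν ξ):
  H₂: 587 − 1(467.3) = 119.7
  O₂: 309.9 − 0.5(467.3) = 76.31
  N₂: 1166 (inert)
  H₂O: 0 + 1(467.3) = 467.3

76.3 mol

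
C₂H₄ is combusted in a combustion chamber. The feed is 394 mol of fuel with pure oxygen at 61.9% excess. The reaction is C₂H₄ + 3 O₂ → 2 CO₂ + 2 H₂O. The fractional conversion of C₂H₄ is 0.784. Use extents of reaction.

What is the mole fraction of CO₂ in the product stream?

Stoichiometric O₂ = 3 × 394 = 1182 mol; O₂ fed = 1182 × 1.619 = 1914 mol.
Fuel reacted = 0.784 × 394 → ξ = 308.9 mol.
Outlet (n = n₀ + ν ξ):
  C₂H₄: 394 − 1(308.9) = 85.1
  O₂: 1914 − 3(308.9) = 987
  CO₂: 0 + 2(308.9) = 617.8
  H₂O: 0 + 2(308.9) = 617.8
Total out = 2308 mol; y_CO₂ = 617.8 / 2308 = 0.2677.

0.268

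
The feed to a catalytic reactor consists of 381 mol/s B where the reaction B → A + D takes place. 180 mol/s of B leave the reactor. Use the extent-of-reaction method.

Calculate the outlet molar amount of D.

For B: n = n₀ − 1ξ → 180 = 381 − 1ξ, giving ξ = 201 mol/s.
Outlet amounts (n = n₀ + ν ξ):
  B: 381 − 1(201) = 180
  A: 0 + 1(201) = 201
  D: 0 + 1(201) = 201

201 mol/s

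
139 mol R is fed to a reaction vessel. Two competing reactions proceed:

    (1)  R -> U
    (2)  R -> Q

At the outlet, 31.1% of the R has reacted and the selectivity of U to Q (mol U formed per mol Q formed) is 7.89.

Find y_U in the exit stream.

0.276

Conversion of R: R consumed = 0.311 × 139 = 43.23 mol = 1ξ₁ + 1ξ₂.
Selectivity: 1ξ₁ / (1ξ₂) = 7.89 → ξ₁ = 7.89 ξ₂.
Substitute: (1·7.89 + 1) ξ₂ = 43.23 → ξ₂ = 4.863 mol, ξ₁ = 38.37 mol.
Outlet amounts (n = n₀ + Σ ν·ξ):
  R: 139 − 1(38.37) − 1(4.863) = 95.77
  U: 0 + 1(38.37) = 38.37
  Q: 0 + 1(4.863) = 4.863
Total out = 139 mol; y_U = 38.37 / 139 = 0.276.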